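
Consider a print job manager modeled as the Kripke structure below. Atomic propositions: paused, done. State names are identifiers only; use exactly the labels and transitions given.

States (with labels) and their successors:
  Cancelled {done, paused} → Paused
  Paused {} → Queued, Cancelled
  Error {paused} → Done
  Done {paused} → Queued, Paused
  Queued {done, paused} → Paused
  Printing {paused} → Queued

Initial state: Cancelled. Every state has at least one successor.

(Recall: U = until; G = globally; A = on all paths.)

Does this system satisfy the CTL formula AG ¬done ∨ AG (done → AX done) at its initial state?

States satisfying ¬done: {Paused, Error, Done, Printing}.
States satisfying AG ¬done: ∅.
States satisfying done → AX done: {Paused, Error, Done, Printing}.
States satisfying AG (done → AX done): ∅.
States satisfying AG ¬done ∨ AG (done → AX done): ∅.
Cancelled ∉ Sat(AG ¬done ∨ AG (done → AX done)).

Does not hold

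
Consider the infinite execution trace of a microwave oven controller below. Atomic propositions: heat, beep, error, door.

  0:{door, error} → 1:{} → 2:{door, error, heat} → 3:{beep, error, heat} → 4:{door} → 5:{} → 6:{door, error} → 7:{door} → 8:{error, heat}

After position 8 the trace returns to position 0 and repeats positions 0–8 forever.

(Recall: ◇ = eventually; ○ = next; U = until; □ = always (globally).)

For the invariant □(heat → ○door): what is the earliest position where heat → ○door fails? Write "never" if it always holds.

2

Check heat → ○door at each position in order: 0 ✓, 1 ✓.
At position 2 the labels are {door, error, heat} and the next position 3 has {beep, error, heat}, so heat → ○door is false there. This is the first violation.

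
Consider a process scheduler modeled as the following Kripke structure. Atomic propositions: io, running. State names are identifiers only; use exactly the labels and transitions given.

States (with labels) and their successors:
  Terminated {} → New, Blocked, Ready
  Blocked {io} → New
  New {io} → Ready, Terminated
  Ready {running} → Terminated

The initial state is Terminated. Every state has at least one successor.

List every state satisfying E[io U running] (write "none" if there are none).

States satisfying io: {Blocked, New}.
States satisfying running: {Ready}.
States satisfying E[io U running]: {Blocked, New, Ready}.

{Blocked, New, Ready}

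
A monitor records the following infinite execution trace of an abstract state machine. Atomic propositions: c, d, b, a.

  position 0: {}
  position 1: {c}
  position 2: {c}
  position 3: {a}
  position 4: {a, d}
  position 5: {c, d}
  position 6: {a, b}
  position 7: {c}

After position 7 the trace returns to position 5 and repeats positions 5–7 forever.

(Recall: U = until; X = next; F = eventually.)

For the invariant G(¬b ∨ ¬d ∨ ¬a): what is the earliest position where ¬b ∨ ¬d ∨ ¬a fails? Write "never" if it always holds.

¬b ∨ ¬d ∨ ¬a holds at every position 0..7, and those are all the positions the trace ever visits, so the invariant G(¬b ∨ ¬d ∨ ¬a) is never violated.

never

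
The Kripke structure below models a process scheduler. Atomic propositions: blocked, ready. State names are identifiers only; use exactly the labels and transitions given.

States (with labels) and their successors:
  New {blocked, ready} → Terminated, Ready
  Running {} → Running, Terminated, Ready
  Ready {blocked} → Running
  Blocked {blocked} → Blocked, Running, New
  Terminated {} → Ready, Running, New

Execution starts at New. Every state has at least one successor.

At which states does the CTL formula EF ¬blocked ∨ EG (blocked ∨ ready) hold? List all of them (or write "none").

States satisfying ¬blocked: {Running, Terminated}.
States satisfying EF ¬blocked: {New, Running, Ready, Blocked, Terminated}.
States satisfying blocked ∨ ready: {New, Ready, Blocked}.
States satisfying EG (blocked ∨ ready): {Blocked}.
States satisfying EF ¬blocked ∨ EG (blocked ∨ ready): {New, Running, Ready, Blocked, Terminated}.

{New, Running, Ready, Blocked, Terminated}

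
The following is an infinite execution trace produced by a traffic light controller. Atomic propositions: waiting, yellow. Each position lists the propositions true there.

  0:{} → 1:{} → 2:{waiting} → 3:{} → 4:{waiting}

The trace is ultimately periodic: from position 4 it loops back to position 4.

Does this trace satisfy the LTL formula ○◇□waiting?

The position after 0 is 1; ◇□waiting is true there.

Satisfied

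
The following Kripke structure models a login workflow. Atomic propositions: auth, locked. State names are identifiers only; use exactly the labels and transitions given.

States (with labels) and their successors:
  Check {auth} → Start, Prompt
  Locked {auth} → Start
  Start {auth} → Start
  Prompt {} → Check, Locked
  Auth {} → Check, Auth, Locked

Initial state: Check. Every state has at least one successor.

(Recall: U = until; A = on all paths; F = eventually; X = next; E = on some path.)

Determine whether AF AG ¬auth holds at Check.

Violated

States satisfying AG ¬auth: ∅.
States satisfying AF AG ¬auth: ∅.
There is a path from Check along which AG ¬auth never holds.
Check ∉ Sat(AF AG ¬auth).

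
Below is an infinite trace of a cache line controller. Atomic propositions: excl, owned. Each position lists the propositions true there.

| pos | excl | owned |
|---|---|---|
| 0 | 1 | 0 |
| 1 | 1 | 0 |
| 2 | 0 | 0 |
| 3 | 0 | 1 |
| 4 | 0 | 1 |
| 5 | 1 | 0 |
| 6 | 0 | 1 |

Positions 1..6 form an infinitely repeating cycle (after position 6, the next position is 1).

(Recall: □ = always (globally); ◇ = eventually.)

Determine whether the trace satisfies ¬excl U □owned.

Walking from position 0: at position 0, □owned has not yet held and ¬excl fails, so ¬excl U □owned is false.

No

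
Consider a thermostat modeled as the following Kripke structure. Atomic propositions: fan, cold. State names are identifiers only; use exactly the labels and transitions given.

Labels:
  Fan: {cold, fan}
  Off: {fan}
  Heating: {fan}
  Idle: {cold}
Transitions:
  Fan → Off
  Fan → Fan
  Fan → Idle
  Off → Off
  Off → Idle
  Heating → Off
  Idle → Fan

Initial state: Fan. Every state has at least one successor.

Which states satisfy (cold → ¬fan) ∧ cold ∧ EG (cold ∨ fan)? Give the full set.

{Idle}

States satisfying ¬fan: {Idle}.
States satisfying cold → ¬fan: {Off, Heating, Idle}.
States satisfying (cold → ¬fan) ∧ cold: {Idle}.
States satisfying cold ∨ fan: {Fan, Off, Heating, Idle}.
States satisfying EG (cold ∨ fan): {Fan, Off, Heating, Idle}.
States satisfying (cold → ¬fan) ∧ cold ∧ EG (cold ∨ fan): {Idle}.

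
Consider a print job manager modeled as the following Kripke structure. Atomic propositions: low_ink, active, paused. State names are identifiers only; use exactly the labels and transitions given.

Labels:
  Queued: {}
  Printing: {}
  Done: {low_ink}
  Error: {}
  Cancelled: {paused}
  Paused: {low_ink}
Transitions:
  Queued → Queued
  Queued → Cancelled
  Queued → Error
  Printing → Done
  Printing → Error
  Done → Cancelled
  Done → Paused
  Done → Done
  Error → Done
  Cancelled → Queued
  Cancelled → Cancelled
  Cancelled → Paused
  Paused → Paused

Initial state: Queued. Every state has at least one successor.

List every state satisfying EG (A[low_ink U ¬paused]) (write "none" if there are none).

States satisfying A[low_ink U ¬paused]: {Queued, Printing, Done, Error, Paused}.
States satisfying EG (A[low_ink U ¬paused]): {Queued, Printing, Done, Error, Paused}.

{Queued, Printing, Done, Error, Paused}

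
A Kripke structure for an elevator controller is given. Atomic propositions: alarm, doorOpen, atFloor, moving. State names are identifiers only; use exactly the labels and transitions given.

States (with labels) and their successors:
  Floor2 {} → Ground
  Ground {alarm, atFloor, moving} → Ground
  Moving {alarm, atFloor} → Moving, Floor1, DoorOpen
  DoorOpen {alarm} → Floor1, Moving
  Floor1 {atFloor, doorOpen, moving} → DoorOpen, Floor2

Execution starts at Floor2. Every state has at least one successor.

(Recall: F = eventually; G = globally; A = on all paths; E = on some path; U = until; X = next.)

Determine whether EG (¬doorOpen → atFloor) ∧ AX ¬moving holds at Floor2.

Violated

States satisfying ¬doorOpen → atFloor: {Ground, Moving, Floor1}.
States satisfying EG (¬doorOpen → atFloor): {Ground, Moving}.
States satisfying ¬moving: {Floor2, Moving, DoorOpen}.
States satisfying AX ¬moving: {Floor1}.
States satisfying EG (¬doorOpen → atFloor) ∧ AX ¬moving: ∅.
Floor2 ∉ Sat(EG (¬doorOpen → atFloor) ∧ AX ¬moving).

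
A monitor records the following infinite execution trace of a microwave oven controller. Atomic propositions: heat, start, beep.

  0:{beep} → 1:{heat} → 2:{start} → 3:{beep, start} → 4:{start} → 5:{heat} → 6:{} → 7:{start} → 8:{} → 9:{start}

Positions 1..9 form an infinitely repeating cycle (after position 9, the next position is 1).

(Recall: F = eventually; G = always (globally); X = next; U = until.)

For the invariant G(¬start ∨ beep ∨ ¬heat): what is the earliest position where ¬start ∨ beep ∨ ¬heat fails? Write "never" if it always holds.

never

¬start ∨ beep ∨ ¬heat holds at every position 0..9, and those are all the positions the trace ever visits, so the invariant G(¬start ∨ beep ∨ ¬heat) is never violated.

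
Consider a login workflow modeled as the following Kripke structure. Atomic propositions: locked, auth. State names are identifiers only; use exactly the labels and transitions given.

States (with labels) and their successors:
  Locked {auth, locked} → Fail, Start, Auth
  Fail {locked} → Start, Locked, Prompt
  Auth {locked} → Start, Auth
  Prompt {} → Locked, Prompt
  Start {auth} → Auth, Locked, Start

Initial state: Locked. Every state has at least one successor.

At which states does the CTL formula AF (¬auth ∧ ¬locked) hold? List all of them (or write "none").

{Prompt}

States satisfying ¬auth ∧ ¬locked: {Prompt}.
States satisfying AF (¬auth ∧ ¬locked): {Prompt}.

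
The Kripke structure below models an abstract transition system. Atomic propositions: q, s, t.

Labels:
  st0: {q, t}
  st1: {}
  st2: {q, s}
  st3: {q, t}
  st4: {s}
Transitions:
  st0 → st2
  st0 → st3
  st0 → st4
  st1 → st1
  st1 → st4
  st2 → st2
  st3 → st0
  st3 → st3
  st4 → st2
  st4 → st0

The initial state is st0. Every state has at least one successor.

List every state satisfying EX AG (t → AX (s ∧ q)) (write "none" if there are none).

States satisfying AG (t → AX (s ∧ q)): {st2}.
States satisfying EX AG (t → AX (s ∧ q)): {st0, st2, st4}.

{st0, st2, st4}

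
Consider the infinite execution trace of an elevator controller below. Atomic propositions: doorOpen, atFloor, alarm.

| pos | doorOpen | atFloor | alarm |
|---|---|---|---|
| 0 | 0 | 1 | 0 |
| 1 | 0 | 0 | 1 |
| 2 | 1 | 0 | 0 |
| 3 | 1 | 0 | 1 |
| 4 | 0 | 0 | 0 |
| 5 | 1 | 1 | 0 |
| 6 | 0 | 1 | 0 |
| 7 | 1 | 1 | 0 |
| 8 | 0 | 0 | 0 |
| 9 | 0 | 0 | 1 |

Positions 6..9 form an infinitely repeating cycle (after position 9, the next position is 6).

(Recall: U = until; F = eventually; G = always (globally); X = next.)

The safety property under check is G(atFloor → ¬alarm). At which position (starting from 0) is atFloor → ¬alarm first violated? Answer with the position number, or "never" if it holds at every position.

never

atFloor → ¬alarm holds at every position 0..9, and those are all the positions the trace ever visits, so the invariant G(atFloor → ¬alarm) is never violated.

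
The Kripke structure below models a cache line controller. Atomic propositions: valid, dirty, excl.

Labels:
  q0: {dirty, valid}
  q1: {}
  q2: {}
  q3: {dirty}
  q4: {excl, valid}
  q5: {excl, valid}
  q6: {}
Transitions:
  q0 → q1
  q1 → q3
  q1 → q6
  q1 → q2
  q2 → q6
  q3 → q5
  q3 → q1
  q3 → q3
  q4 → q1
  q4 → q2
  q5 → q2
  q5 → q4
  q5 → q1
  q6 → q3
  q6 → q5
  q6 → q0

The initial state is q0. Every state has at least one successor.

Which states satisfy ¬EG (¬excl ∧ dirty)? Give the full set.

States satisfying ¬excl ∧ dirty: {q0, q3}.
States satisfying EG (¬excl ∧ dirty): {q3}.
States satisfying ¬EG (¬excl ∧ dirty): {q0, q1, q2, q4, q5, q6}.

{q0, q1, q2, q4, q5, q6}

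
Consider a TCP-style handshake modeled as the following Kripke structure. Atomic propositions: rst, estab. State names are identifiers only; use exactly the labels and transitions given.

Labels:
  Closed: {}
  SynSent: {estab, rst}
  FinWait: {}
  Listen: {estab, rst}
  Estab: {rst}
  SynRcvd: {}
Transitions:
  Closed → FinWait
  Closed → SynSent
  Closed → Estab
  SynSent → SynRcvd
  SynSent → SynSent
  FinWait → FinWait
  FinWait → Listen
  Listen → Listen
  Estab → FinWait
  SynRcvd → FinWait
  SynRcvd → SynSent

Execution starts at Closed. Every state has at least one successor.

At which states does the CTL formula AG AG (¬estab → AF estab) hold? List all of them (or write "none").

States satisfying AG (¬estab → AF estab): {Listen}.
States satisfying AG AG (¬estab → AF estab): {Listen}.

{Listen}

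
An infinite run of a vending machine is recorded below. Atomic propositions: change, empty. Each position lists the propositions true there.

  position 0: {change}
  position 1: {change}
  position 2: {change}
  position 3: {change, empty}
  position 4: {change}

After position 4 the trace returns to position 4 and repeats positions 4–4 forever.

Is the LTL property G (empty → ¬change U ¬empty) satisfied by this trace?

Does not hold

empty → ¬change U ¬empty must hold at every position from 0 onward. It fails at position 3, so G (empty → ¬change U ¬empty) is false.
Positions where empty holds: 3.
Check ¬change U ¬empty at each: 3→fails.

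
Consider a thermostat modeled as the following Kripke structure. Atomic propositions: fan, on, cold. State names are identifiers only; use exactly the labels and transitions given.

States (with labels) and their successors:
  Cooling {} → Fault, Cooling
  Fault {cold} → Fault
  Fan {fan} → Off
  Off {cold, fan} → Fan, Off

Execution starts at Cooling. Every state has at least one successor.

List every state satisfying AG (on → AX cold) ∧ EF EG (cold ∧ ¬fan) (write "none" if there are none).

States satisfying on → AX cold: {Cooling, Fault, Fan, Off}.
States satisfying AG (on → AX cold): {Cooling, Fault, Fan, Off}.
States satisfying EG (cold ∧ ¬fan): {Fault}.
States satisfying EF EG (cold ∧ ¬fan): {Cooling, Fault}.
States satisfying AG (on → AX cold) ∧ EF EG (cold ∧ ¬fan): {Cooling, Fault}.

{Cooling, Fault}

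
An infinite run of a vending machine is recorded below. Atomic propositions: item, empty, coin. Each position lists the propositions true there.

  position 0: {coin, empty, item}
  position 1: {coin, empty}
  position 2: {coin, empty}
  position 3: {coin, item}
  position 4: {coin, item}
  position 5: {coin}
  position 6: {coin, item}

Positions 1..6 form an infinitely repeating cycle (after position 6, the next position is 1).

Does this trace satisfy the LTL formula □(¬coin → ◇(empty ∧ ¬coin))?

Yes

¬coin → ◇(empty ∧ ¬coin) holds at every position 0..6, and those are all positions ever visited, so □(¬coin → ◇(empty ∧ ¬coin)) holds.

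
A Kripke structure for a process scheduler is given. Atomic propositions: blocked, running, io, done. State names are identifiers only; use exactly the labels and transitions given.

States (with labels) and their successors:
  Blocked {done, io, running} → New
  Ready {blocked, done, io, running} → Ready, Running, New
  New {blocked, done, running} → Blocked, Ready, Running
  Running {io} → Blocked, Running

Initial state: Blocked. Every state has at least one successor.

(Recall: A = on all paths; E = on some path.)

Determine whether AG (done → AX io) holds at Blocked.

States satisfying done → AX io: {New, Running}.
States satisfying AG (done → AX io): ∅.
Blocked is reachable from Blocked and violates done → AX io, so AG fails at Blocked.
Blocked ∉ Sat(AG (done → AX io)).

No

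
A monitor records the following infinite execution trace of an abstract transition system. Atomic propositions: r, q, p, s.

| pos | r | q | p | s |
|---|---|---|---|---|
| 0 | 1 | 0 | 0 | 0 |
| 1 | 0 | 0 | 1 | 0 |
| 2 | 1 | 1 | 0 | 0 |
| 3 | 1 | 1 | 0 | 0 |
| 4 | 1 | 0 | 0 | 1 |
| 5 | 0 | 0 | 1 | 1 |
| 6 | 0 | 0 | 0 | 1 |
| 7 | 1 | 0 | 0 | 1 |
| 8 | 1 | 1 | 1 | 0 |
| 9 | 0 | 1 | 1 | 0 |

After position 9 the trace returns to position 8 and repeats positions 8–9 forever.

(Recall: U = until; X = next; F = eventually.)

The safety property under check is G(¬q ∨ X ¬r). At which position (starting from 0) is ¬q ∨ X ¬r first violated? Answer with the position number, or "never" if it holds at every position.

Check ¬q ∨ X ¬r at each position in order: 0 ✓, 1 ✓.
At position 2 the labels are {q, r} and the next position 3 has {q, r}, so ¬q ∨ X ¬r is false there. This is the first violation.

2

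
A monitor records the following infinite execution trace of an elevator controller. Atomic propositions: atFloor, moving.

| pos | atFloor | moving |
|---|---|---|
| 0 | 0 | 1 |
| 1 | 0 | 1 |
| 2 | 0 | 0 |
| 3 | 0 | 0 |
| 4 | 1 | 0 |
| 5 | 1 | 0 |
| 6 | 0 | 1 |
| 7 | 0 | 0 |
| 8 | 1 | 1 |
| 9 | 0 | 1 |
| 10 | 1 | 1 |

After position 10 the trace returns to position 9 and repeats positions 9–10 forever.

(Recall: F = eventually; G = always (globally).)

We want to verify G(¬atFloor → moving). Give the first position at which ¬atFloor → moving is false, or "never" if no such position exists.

2

Check ¬atFloor → moving at each position in order: 0 ✓, 1 ✓.
At position 2 the labels are {}, so ¬atFloor → moving is false there. This is the first violation.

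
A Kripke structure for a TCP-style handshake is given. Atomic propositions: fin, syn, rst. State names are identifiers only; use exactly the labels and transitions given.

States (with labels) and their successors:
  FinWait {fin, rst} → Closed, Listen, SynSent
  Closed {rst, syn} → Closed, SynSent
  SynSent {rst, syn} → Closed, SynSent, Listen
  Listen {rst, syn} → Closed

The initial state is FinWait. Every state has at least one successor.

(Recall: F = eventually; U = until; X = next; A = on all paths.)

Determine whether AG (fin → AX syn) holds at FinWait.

States satisfying fin → AX syn: {FinWait, Closed, SynSent, Listen}.
States satisfying AG (fin → AX syn): {FinWait, Closed, SynSent, Listen}.
Every state reachable from FinWait satisfies fin → AX syn.
FinWait ∈ Sat(AG (fin → AX syn)).

Yes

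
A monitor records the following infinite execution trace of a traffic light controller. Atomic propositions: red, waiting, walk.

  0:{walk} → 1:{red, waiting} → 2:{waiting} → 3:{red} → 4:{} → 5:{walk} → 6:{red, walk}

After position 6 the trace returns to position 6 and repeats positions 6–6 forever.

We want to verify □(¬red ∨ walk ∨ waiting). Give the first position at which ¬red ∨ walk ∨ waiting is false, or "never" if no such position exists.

Check ¬red ∨ walk ∨ waiting at each position in order: 0 ✓, 1 ✓, 2 ✓.
At position 3 the labels are {red}, so ¬red ∨ walk ∨ waiting is false there. This is the first violation.

3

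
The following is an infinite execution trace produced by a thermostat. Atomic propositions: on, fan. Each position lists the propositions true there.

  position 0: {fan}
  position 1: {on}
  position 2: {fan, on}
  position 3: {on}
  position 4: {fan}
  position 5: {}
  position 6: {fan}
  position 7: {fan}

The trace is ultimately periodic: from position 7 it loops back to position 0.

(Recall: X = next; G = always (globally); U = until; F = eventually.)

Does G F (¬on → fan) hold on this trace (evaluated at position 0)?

Yes

F (¬on → fan) holds at every position 0..7, and those are all positions ever visited, so G F (¬on → fan) holds.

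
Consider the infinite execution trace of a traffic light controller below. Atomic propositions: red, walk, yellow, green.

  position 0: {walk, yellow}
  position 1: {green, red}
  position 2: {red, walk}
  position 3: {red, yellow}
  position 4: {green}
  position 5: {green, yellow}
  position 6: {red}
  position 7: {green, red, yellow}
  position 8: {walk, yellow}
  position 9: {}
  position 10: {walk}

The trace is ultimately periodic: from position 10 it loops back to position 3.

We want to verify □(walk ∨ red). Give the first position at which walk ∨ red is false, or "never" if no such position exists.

4

Check walk ∨ red at each position in order: 0 ✓, 1 ✓, 2 ✓, 3 ✓.
At position 4 the labels are {green}, so walk ∨ red is false there. This is the first violation.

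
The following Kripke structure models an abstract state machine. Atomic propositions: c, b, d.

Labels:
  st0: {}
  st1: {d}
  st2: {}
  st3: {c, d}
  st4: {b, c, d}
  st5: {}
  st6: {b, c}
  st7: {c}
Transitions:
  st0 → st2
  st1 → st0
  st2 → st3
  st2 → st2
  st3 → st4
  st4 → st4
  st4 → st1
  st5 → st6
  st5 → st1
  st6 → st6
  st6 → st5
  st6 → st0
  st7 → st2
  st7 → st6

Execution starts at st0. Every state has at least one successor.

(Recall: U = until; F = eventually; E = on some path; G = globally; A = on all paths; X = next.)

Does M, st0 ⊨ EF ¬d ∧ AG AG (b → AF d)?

States satisfying ¬d: {st0, st2, st5, st6, st7}.
States satisfying EF ¬d: {st0, st1, st2, st3, st4, st5, st6, st7}.
States satisfying AG (b → AF d): {st0, st1, st2, st3, st4}.
States satisfying AG AG (b → AF d): {st0, st1, st2, st3, st4}.
States satisfying EF ¬d ∧ AG AG (b → AF d): {st0, st1, st2, st3, st4}.
st0 ∈ Sat(EF ¬d ∧ AG AG (b → AF d)).

Satisfied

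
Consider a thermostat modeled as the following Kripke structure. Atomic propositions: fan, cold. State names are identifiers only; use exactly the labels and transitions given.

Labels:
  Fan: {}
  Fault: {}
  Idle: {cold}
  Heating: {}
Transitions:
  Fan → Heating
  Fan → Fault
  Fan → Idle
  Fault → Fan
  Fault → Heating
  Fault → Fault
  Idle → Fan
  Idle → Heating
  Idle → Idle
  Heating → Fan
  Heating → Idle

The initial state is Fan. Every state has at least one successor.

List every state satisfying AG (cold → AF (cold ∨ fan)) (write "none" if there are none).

States satisfying cold → AF (cold ∨ fan): {Fan, Fault, Idle, Heating}.
States satisfying AG (cold → AF (cold ∨ fan)): {Fan, Fault, Idle, Heating}.

{Fan, Fault, Idle, Heating}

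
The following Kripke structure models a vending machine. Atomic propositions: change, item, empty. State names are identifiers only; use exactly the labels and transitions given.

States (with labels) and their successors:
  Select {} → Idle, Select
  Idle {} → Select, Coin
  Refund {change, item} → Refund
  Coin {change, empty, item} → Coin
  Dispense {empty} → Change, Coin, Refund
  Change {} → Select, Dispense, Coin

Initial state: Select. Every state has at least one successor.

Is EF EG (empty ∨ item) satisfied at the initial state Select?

Holds

States satisfying EG (empty ∨ item): {Refund, Coin, Dispense}.
States satisfying EF EG (empty ∨ item): {Select, Idle, Refund, Coin, Dispense, Change}.
Some path from Select reaches a state where EG (empty ∨ item) holds.
Select ∈ Sat(EF EG (empty ∨ item)).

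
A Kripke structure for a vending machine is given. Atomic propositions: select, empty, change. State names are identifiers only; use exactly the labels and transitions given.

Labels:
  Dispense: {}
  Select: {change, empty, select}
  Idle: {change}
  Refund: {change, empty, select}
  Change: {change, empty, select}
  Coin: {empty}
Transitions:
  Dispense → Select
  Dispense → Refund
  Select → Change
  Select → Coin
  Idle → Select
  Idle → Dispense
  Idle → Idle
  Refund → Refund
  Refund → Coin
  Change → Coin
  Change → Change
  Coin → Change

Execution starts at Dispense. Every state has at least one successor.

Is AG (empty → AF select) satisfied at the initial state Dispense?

Holds

States satisfying empty → AF select: {Dispense, Select, Idle, Refund, Change, Coin}.
States satisfying AG (empty → AF select): {Dispense, Select, Idle, Refund, Change, Coin}.
Every state reachable from Dispense satisfies empty → AF select.
Dispense ∈ Sat(AG (empty → AF select)).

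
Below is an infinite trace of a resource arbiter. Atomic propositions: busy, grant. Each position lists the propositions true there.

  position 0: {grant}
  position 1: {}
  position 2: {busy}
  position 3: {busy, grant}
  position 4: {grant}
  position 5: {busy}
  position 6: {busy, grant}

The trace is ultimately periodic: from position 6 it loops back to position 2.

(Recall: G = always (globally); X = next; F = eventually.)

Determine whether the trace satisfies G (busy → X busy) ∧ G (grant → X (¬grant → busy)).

busy → X busy must hold at every position from 0 onward. It fails at position 3, so G (busy → X busy) is false.
Positions where busy holds: 2, 3, 5, 6.
Check X busy at each: 2→ok, 3→fails, 5→ok, 6→ok.
grant → X (¬grant → busy) must hold at every position from 0 onward. It fails at position 0, so G (grant → X (¬grant → busy)) is false.
Positions where grant holds: 0, 3, 4, 6.
Check X (¬grant → busy) at each: 0→fails, 3→ok, 4→ok, 6→ok.
At position 0: G (busy → X busy) is false; G (grant → X (¬grant → busy)) is false; so G (busy → X busy) ∧ G (grant → X (¬grant → busy)) is false.

Violated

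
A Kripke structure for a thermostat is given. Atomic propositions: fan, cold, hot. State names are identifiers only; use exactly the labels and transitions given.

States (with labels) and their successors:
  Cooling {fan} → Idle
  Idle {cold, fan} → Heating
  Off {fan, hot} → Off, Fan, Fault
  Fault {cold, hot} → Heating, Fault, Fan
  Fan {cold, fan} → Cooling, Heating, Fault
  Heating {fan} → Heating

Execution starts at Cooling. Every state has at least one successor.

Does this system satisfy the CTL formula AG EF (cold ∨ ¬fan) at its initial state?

States satisfying EF (cold ∨ ¬fan): {Cooling, Idle, Off, Fault, Fan}.
States satisfying AG EF (cold ∨ ¬fan): ∅.
Heating is reachable from Cooling and violates EF (cold ∨ ¬fan), so AG fails at Cooling.
Cooling ∉ Sat(AG EF (cold ∨ ¬fan)).

Does not hold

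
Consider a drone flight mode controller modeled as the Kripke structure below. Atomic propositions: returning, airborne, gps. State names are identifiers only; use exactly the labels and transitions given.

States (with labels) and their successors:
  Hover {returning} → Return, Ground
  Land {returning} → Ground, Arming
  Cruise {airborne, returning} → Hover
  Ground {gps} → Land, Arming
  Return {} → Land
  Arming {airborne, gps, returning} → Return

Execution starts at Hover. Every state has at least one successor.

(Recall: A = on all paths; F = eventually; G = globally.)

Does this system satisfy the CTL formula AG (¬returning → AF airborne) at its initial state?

Does not hold

States satisfying ¬returning → AF airborne: {Hover, Land, Cruise, Arming}.
States satisfying AG (¬returning → AF airborne): ∅.
Ground is reachable from Hover and violates ¬returning → AF airborne, so AG fails at Hover.
Hover ∉ Sat(AG (¬returning → AF airborne)).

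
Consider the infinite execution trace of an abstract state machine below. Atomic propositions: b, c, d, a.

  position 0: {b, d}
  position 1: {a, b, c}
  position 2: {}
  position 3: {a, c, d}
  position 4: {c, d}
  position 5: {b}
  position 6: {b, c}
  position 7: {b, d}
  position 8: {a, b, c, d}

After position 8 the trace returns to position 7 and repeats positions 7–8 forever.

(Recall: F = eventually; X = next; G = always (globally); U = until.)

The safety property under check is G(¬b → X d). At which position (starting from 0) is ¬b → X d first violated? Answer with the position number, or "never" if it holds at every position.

Check ¬b → X d at each position in order: 0 ✓, 1 ✓, 2 ✓, 3 ✓.
At position 4 the labels are {c, d} and the next position 5 has {b}, so ¬b → X d is false there. This is the first violation.

4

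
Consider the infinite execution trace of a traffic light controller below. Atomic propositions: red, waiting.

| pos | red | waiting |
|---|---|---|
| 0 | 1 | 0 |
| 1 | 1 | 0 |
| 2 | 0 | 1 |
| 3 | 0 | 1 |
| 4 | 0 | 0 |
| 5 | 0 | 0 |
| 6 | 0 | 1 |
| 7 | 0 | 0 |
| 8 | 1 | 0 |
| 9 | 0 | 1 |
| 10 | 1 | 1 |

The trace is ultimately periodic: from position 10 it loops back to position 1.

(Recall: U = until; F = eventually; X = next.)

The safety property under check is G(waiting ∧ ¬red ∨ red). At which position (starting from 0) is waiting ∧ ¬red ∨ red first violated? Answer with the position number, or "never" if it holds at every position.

4

Check waiting ∧ ¬red ∨ red at each position in order: 0 ✓, 1 ✓, 2 ✓, 3 ✓.
At position 4 the labels are {}, so waiting ∧ ¬red ∨ red is false there. This is the first violation.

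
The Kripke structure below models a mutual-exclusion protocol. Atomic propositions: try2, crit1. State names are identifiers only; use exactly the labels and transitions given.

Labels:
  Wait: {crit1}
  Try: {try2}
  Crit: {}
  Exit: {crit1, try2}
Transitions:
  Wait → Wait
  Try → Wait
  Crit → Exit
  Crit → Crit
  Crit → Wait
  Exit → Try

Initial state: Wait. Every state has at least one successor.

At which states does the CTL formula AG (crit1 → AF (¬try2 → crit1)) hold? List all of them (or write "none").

{Wait, Try, Crit, Exit}

States satisfying crit1 → AF (¬try2 → crit1): {Wait, Try, Crit, Exit}.
States satisfying AG (crit1 → AF (¬try2 → crit1)): {Wait, Try, Crit, Exit}.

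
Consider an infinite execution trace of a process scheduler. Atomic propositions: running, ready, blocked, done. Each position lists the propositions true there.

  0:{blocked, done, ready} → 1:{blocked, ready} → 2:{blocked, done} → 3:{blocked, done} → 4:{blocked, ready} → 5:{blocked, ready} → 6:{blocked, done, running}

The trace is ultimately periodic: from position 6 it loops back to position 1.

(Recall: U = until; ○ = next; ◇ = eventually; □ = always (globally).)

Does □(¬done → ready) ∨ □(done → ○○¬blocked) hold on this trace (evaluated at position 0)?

Satisfied

¬done → ready holds at every position 0..6, and those are all positions ever visited, so □(¬done → ready) holds.
Positions where ¬done holds: 1, 4, 5.
Check ready at each: 1→ok, 4→ok, 5→ok.
done → ○○¬blocked must hold at every position from 0 onward. It fails at position 0, so □(done → ○○¬blocked) is false.
Positions where done holds: 0, 2, 3, 6.
Check ○○¬blocked at each: 0→fails, 2→fails, 3→fails, 6→fails.
At position 0: □(¬done → ready) is true; □(done → ○○¬blocked) is false; so □(¬done → ready) ∨ □(done → ○○¬blocked) is true.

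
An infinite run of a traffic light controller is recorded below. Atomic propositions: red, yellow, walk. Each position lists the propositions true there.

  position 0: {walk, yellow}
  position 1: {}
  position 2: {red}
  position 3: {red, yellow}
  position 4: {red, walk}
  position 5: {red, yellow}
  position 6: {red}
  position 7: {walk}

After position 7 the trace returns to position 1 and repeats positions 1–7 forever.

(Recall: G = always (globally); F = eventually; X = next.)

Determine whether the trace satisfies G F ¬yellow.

Holds

F ¬yellow holds at every position 0..7, and those are all positions ever visited, so G F ¬yellow holds.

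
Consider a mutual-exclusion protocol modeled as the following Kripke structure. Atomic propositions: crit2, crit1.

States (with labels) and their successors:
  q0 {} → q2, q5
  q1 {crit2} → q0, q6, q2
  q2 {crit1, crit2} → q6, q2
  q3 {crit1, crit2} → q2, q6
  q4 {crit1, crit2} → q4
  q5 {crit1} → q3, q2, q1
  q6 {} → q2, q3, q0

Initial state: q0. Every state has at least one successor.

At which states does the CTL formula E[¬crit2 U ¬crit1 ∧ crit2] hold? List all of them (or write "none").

States satisfying ¬crit2: {q0, q5, q6}.
States satisfying ¬crit1 ∧ crit2: {q1}.
States satisfying E[¬crit2 U ¬crit1 ∧ crit2]: {q0, q1, q5, q6}.

{q0, q1, q5, q6}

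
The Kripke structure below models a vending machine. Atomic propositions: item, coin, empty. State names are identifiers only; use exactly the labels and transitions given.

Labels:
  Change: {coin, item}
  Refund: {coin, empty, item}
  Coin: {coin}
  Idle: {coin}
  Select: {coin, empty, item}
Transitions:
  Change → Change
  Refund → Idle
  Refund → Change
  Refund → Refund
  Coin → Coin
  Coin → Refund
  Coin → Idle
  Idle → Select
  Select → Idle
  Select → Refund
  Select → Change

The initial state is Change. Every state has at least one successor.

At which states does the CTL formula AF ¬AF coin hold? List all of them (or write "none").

States satisfying ¬AF coin: ∅.
States satisfying AF ¬AF coin: ∅.

none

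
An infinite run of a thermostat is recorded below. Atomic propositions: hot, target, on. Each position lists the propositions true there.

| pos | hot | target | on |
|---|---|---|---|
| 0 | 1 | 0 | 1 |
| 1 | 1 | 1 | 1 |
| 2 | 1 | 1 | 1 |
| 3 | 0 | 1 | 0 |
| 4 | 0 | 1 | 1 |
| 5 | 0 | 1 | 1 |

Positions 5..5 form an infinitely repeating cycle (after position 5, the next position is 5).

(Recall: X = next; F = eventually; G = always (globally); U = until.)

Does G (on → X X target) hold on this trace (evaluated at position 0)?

Holds

on → X X target holds at every position 0..5, and those are all positions ever visited, so G (on → X X target) holds.
Positions where on holds: 0, 1, 2, 4, 5.
Check X X target at each: 0→ok, 1→ok, 2→ok, 4→ok, 5→ok.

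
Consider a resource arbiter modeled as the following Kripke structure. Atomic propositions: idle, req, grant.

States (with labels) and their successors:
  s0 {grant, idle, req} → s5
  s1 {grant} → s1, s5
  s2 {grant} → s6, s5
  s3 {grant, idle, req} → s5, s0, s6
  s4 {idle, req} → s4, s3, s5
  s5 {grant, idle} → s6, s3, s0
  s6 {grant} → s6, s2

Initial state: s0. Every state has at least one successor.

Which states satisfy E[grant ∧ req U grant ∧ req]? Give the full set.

States satisfying grant ∧ req: {s0, s3}.
States satisfying E[grant ∧ req U grant ∧ req]: {s0, s3}.

{s0, s3}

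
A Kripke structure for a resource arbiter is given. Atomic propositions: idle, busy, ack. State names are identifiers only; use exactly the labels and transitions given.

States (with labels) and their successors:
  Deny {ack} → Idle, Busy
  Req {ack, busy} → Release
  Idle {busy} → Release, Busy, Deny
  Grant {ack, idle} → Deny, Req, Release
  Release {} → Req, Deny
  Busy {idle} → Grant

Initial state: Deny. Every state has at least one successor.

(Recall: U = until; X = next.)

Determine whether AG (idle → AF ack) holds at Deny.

States satisfying idle → AF ack: {Deny, Req, Idle, Grant, Release, Busy}.
States satisfying AG (idle → AF ack): {Deny, Req, Idle, Grant, Release, Busy}.
Every state reachable from Deny satisfies idle → AF ack.
Deny ∈ Sat(AG (idle → AF ack)).

Yes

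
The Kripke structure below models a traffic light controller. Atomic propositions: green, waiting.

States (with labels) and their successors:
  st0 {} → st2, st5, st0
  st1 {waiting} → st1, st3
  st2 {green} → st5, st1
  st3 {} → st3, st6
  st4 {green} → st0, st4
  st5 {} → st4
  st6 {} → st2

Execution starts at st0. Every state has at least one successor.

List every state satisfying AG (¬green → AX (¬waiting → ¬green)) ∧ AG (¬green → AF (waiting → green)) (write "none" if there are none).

none

States satisfying ¬green → AX (¬waiting → ¬green): {st1, st2, st3, st4}.
States satisfying AG (¬green → AX (¬waiting → ¬green)): ∅.
States satisfying ¬green → AF (waiting → green): {st0, st2, st3, st4, st5, st6}.
States satisfying AG (¬green → AF (waiting → green)): ∅.
States satisfying AG (¬green → AX (¬waiting → ¬green)) ∧ AG (¬green → AF (waiting → green)): ∅.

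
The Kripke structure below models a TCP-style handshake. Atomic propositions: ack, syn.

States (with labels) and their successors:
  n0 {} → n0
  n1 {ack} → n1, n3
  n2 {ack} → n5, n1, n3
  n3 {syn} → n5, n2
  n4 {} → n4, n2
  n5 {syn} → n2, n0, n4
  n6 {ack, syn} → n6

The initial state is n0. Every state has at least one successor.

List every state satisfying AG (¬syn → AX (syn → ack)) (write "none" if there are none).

States satisfying ¬syn → AX (syn → ack): {n0, n3, n4, n5, n6}.
States satisfying AG (¬syn → AX (syn → ack)): {n0, n6}.

{n0, n6}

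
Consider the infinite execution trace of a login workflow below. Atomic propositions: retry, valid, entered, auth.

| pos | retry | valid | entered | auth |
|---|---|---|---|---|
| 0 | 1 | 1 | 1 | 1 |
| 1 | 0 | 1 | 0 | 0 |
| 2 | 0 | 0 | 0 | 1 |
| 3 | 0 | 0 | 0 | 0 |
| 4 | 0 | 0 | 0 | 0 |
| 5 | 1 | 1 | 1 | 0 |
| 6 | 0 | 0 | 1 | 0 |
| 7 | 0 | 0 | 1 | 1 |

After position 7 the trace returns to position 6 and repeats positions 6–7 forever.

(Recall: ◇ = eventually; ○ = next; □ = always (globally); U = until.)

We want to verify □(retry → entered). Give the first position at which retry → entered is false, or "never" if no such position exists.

retry → entered holds at every position 0..7, and those are all the positions the trace ever visits, so the invariant □(retry → entered) is never violated.

never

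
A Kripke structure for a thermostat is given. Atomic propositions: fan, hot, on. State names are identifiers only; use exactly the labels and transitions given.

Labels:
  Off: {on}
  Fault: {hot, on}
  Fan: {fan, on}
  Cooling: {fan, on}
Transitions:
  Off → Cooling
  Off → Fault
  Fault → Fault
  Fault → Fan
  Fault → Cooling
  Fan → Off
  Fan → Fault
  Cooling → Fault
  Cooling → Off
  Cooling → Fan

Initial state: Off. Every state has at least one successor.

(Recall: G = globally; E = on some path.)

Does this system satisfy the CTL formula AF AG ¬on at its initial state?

States satisfying AG ¬on: ∅.
States satisfying AF AG ¬on: ∅.
There is a path from Off along which AG ¬on never holds.
Off ∉ Sat(AF AG ¬on).

Does not hold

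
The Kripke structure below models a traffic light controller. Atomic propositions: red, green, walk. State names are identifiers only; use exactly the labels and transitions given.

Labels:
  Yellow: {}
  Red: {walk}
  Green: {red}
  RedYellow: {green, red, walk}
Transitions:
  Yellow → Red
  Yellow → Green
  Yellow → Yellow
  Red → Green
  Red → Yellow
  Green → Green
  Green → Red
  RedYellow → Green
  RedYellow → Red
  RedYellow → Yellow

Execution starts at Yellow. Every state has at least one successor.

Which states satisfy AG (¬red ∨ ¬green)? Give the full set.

States satisfying ¬red ∨ ¬green: {Yellow, Red, Green}.
States satisfying AG (¬red ∨ ¬green): {Yellow, Red, Green}.

{Yellow, Red, Green}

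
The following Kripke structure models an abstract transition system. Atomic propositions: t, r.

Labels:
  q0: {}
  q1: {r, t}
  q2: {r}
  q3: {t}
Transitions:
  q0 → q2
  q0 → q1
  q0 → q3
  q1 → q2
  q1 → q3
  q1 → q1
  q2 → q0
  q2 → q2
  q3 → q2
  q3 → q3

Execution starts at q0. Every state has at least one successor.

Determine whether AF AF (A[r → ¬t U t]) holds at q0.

States satisfying AF (A[r → ¬t U t]): {q1, q3}.
States satisfying AF AF (A[r → ¬t U t]): {q1, q3}.
There is a path from q0 along which AF (A[r → ¬t U t]) never holds.
q0 ∉ Sat(AF AF (A[r → ¬t U t])).

Violated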